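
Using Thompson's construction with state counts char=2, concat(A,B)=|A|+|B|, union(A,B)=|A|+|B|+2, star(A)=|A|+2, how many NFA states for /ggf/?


Syntax tree has 3 char leaf(s), 0 union(s), 0 star(s)
chars contribute 3×2 = 6; each union adds +2; each star adds +2
Total: 6 + 0 + 0 = 6 states


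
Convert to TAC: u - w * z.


Break into single-operator statements:
t1 = w * z
t2 = u - t1


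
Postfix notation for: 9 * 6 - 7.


Left to right (same or higher precedence on left)
Postfix: 9 6 * 7 -


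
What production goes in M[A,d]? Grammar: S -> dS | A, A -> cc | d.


For [A, d]: 'd' ∈ FIRST(d)
Entry: A -> d


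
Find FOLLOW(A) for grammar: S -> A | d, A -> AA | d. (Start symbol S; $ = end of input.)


$ ∈ FOLLOW(S). For each A -> αBβ: add FIRST(β)\{ε} to FOLLOW(B); if β nullable, add FOLLOW(A).
FOLLOW(A) = {$, d}


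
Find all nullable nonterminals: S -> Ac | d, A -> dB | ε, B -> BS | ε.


A nonterminal is nullable iff some alternative derives ε (directly, or every symbol in it is nullable)
Nullable: {A, B}


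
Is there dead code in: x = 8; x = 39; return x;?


first assignment to x is overwritten before any read
Dead: 'x = 8'


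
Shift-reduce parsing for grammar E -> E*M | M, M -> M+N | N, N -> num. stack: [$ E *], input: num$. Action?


no handle ('E*' is not any RHS); shift 'num'
Action: shift


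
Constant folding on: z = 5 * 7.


5 * 7 = 35 at compile time
Optimized: z = 35


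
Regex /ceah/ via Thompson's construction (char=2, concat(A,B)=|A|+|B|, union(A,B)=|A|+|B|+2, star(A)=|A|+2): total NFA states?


Syntax tree has 4 char leaf(s), 0 union(s), 0 star(s)
chars contribute 4×2 = 8; each union adds +2; each star adds +2
Total: 8 + 0 + 0 = 8 states


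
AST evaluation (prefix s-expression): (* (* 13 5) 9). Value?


Evaluate inner: (* 13 5) = 65
Evaluate root: (* 65 9) = 585
Result: 585


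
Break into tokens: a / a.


Scan left to right, longest-match per lexeme
Tokens: ID(a), OP(/), ID(a)


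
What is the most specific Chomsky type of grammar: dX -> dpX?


LHS has context (more than one symbol) and |LHS| ≤ |RHS|
Classification: Type 1 (Context-Sensitive)


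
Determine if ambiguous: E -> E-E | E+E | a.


'a-a+a' has two parse trees (no precedence encoded between - and +)
Ambiguous


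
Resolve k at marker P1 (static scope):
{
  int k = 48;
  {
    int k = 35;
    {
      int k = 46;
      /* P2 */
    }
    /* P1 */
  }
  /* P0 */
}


k declared in the same block as P1
k = 35


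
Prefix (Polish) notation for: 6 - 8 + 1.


left-to-right (same/higher precedence on left): tree is (+ (- 6 8) 1)
Prefix: + - 6 8 1


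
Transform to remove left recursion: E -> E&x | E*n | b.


Left-recursive alternatives: E&x, E*n; non-recursive: b
Introduce E': E -> bE', E' -> &xE' | *nE' | ε


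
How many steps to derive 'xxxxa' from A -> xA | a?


Derivation: A => xA => xxA => xxxA => xxxxA => xxxxa
Steps: 5


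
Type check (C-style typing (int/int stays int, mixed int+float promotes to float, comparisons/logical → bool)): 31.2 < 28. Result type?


Operand types: float < int
Rule: comparison yields bool
Result type: bool


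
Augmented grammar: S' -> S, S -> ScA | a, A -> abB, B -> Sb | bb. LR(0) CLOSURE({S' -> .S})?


Start: S' -> .S
For each item with dot before a nonterminal B, add B -> .γ for every B-production
Closure: [S' -> .S, S -> .ScA, S -> .a]


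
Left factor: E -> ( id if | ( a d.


Common prefix: '('
Factored: E -> ( E', E' -> id if | a d


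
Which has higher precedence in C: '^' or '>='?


'>=' is relational (level 7); '^' is bitwise XOR (level 4)
Higher level binds tighter
'>=' has higher precedence than '^'


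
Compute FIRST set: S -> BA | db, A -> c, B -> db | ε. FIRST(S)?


Per alternative of S: FIRST(BA) = {c, d}; FIRST(db) = {d}
FIRST(S) = {c, d}


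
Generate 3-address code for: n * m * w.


Break into single-operator statements:
t1 = n * m
t2 = t1 * w


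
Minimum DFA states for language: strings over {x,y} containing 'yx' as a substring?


KMP-style automaton: 2 progress states + 1 absorbing accept = 3
Minimal DFA: 3 states


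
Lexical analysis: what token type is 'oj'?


Pattern: letter/underscore followed by alphanumerics, not a keyword
Type: IDENTIFIER


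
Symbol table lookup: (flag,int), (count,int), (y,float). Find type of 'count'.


Lookup 'count' → type int


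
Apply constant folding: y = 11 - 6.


11 - 6 = 5 at compile time
Optimized: y = 5


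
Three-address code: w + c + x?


Break into single-operator statements:
t1 = w + c
t2 = t1 + x


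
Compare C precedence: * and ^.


'*' is multiplicative (level 10); '^' is bitwise XOR (level 4)
Higher level binds tighter
'*' has higher precedence than '^'


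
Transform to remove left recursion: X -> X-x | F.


Left-recursive alternatives: X-x; non-recursive: F
Introduce X': X -> FX', X' -> -xX' | ε


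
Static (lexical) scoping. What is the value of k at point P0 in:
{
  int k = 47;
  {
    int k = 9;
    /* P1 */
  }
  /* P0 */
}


k declared in the same block as P0
k = 47


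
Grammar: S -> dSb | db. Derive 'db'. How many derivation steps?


Derivation: S => db
Steps: 1


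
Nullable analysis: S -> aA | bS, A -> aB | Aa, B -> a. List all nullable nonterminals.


A nonterminal is nullable iff some alternative derives ε (directly, or every symbol in it is nullable)
Nullable: {}


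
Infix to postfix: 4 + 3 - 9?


Left to right (same or higher precedence on left)
Postfix: 4 3 + 9 -


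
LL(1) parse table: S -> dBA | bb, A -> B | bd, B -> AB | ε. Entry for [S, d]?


For [S, d]: 'd' ∈ FIRST(dBA)
Entry: S -> dBA


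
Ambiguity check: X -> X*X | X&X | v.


'v*v&v' has two parse trees (no precedence encoded between * and &)
Ambiguous


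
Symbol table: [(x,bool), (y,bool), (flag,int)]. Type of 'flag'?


Lookup 'flag' → type int


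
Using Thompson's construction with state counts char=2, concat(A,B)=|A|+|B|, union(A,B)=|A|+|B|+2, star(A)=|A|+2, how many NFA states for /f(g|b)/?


Syntax tree has 3 char leaf(s), 1 union(s), 0 star(s)
chars contribute 3×2 = 6; each union adds +2; each star adds +2
Total: 6 + 2 + 0 = 8 states


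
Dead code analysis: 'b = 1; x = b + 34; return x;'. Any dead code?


b is read by x's definition; x is returned
No dead code


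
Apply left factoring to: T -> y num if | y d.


Common prefix: 'y'
Factored: T -> y T', T' -> num if | d


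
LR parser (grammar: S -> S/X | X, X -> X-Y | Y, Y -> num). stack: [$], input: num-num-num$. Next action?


no handle on stack; shift 'num'
Action: shift


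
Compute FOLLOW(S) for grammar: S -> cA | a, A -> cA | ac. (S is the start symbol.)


$ ∈ FOLLOW(S). For each A -> αBβ: add FIRST(β)\{ε} to FOLLOW(B); if β nullable, add FOLLOW(A).
FOLLOW(S) = {$}


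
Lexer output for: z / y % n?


Scan left to right, longest-match per lexeme
Tokens: ID(z), OP(/), ID(y), OP(%), ID(n)


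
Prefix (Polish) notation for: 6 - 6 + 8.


left-to-right (same/higher precedence on left): tree is (+ (- 6 6) 8)
Prefix: + - 6 6 8


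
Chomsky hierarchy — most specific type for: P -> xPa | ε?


Single nonterminal LHS, but x^n a^n is not regular
Classification: Type 2 (Context-Free)


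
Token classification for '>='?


Pattern: operator symbol
Type: OPERATOR


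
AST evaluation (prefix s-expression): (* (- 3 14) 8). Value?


Evaluate inner: (- 3 14) = -11
Evaluate root: (* -11 8) = -88
Result: -88


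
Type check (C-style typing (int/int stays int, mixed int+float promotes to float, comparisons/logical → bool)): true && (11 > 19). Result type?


Operand types: bool && bool
Rule: logical operators take bool operands and yield bool
Result type: bool


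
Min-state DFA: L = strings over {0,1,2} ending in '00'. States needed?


Track the longest suffix of input matching a prefix of '00': 3 classes (prefixes of length 0..2)
Minimal DFA: 3 states


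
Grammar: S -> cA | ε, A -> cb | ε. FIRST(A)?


Per alternative of A: FIRST(cb) = {c}; FIRST(ε) = {ε}
FIRST(A) = {c, ε}


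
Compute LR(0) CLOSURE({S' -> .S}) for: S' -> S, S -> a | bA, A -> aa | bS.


Start: S' -> .S
For each item with dot before a nonterminal B, add B -> .γ for every B-production
Closure: [S' -> .S, S -> .a, S -> .bA]


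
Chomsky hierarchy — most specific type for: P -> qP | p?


Right-linear: every RHS is a terminal or a terminal followed by one nonterminal
Classification: Type 3 (Regular)


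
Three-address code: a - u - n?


Break into single-operator statements:
t1 = a - u
t2 = t1 - n


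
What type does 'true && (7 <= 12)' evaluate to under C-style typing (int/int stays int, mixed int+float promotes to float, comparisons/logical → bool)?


Operand types: bool && bool
Rule: logical operators take bool operands and yield bool
Result type: bool


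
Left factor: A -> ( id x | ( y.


Common prefix: '('
Factored: A -> ( A', A' -> id x | y


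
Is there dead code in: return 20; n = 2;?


statement follows a return and is unreachable
Dead: 'n = 2'


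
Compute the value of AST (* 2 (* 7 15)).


Evaluate inner: (* 7 15) = 105
Evaluate root: (* 2 105) = 210
Result: 210


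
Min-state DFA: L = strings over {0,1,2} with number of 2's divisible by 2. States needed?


Track (count of 2) mod 2: states 0..1, accept at 0
Minimal DFA: 2 states


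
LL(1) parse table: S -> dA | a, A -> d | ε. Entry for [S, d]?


For [S, d]: 'd' ∈ FIRST(dA)
Entry: S -> dA


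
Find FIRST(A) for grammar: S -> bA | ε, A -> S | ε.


Per alternative of A: FIRST(S) = {b, ε}; FIRST(ε) = {ε}
FIRST(A) = {b, ε}


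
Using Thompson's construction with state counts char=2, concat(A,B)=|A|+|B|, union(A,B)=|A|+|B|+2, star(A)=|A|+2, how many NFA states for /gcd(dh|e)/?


Syntax tree has 6 char leaf(s), 1 union(s), 0 star(s)
chars contribute 6×2 = 12; each union adds +2; each star adds +2
Total: 12 + 2 + 0 = 14 states


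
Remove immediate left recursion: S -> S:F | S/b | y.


Left-recursive alternatives: S:F, S/b; non-recursive: y
Introduce S': S -> yS', S' -> :FS' | /bS' | ε


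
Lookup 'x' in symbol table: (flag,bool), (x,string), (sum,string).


Lookup 'x' → type string


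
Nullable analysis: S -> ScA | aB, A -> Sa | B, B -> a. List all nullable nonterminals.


A nonterminal is nullable iff some alternative derives ε (directly, or every symbol in it is nullable)
Nullable: {}


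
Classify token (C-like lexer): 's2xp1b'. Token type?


Pattern: letter/underscore followed by alphanumerics, not a keyword
Type: IDENTIFIER


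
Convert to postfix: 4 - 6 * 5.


* has higher precedence, evaluate 6*5 first
Postfix: 4 6 5 * -


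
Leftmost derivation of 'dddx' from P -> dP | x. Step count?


Derivation: P => dP => ddP => dddP => dddx
Steps: 4


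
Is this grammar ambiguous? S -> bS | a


right-linear, alternatives start with distinct terminals 'b' vs 'a': unique leftmost derivation
Unambiguous


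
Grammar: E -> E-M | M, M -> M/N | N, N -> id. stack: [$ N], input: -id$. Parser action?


'N' (not preceded by M/) is the handle for M -> N
Action: reduce (M -> N)


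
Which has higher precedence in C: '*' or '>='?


'*' is multiplicative (level 10); '>=' is relational (level 7)
Higher level binds tighter
'*' has higher precedence than '>='


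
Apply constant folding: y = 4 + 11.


4 + 11 = 15 at compile time
Optimized: y = 15


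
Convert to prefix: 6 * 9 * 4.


left-to-right (same/higher precedence on left): tree is (* (* 6 9) 4)
Prefix: * * 6 9 4


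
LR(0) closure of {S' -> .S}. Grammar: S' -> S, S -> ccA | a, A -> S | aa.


Start: S' -> .S
For each item with dot before a nonterminal B, add B -> .γ for every B-production
Closure: [S' -> .S, S -> .ccA, S -> .a]


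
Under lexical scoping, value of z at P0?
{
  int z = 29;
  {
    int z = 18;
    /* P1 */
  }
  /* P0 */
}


z declared in the same block as P0
z = 29


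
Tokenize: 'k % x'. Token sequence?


Scan left to right, longest-match per lexeme
Tokens: ID(k), OP(%), ID(x)


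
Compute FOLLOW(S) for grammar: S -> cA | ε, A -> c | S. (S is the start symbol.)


$ ∈ FOLLOW(S). For each A -> αBβ: add FIRST(β)\{ε} to FOLLOW(B); if β nullable, add FOLLOW(A).
FOLLOW(S) = {$}


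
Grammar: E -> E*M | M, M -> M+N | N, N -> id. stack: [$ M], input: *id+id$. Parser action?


lookahead ∉ {+} so M won't extend; reduce E -> M
Action: reduce (E -> M)


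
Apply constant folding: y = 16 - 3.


16 - 3 = 13 at compile time
Optimized: y = 13


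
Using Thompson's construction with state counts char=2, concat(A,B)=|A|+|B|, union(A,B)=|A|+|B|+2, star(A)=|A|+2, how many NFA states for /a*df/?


Syntax tree has 3 char leaf(s), 0 union(s), 1 star(s)
chars contribute 3×2 = 6; each union adds +2; each star adds +2
Total: 6 + 0 + 2 = 8 states


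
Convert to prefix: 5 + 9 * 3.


'*' binds tighter: tree is (+ 5 (* 9 3))
Prefix: + 5 * 9 3


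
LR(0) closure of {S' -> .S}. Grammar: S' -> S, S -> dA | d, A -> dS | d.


Start: S' -> .S
For each item with dot before a nonterminal B, add B -> .γ for every B-production
Closure: [S' -> .S, S -> .dA, S -> .d]


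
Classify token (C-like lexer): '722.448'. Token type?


Pattern: digits with a decimal point
Type: FLOAT_LITERAL


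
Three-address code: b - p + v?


Break into single-operator statements:
t1 = b - p
t2 = t1 + v


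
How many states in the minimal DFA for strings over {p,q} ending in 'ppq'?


Track the longest suffix of input matching a prefix of 'ppq': 4 classes (prefixes of length 0..3)
Minimal DFA: 4 states


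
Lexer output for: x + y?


Scan left to right, longest-match per lexeme
Tokens: ID(x), OP(+), ID(y)


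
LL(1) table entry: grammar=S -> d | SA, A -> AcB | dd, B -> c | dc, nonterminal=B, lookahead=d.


For [B, d]: 'd' ∈ FIRST(dc)
Entry: B -> dc


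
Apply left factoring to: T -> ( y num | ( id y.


Common prefix: '('
Factored: T -> ( T', T' -> y num | id y


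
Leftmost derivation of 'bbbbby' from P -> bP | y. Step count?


Derivation: P => bP => bbP => bbbP => bbbbP => bbbbbP => bbbbby
Steps: 6


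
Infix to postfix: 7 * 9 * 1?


Left to right (same or higher precedence on left)
Postfix: 7 9 * 1 *


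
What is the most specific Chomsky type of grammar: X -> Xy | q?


Left-linear: every RHS is a terminal or one nonterminal followed by a terminal
Classification: Type 3 (Regular)


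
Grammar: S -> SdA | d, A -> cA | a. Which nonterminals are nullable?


A nonterminal is nullable iff some alternative derives ε (directly, or every symbol in it is nullable)
Nullable: {}


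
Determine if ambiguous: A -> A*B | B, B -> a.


precedence layered via separate nonterminal B: deterministic
Unambiguous


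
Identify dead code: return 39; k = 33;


statement follows a return and is unreachable
Dead: 'k = 33'


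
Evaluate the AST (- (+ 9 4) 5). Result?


Evaluate inner: (+ 9 4) = 13
Evaluate root: (- 13 5) = 8
Result: 8


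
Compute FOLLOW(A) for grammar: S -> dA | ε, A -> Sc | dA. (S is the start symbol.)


$ ∈ FOLLOW(S). For each A -> αBβ: add FIRST(β)\{ε} to FOLLOW(B); if β nullable, add FOLLOW(A).
FOLLOW(A) = {$, c}


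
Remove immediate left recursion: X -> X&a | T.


Left-recursive alternatives: X&a; non-recursive: T
Introduce X': X -> TX', X' -> &aX' | ε


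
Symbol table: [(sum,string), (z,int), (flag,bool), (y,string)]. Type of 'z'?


Lookup 'z' → type int


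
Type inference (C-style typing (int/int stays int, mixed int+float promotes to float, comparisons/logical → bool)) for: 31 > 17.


Operand types: int > int
Rule: comparison yields bool
Result type: bool


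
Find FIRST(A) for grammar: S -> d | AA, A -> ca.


Per alternative of A: FIRST(ca) = {c}
FIRST(A) = {c}


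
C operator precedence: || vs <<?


'<<' is shift (level 8); '||' is logical OR (level 1)
Higher level binds tighter
'<<' has higher precedence than '||'


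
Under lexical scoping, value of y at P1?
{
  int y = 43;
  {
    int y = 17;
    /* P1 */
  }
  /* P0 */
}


y declared in the same block as P1
y = 17


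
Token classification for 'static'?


Pattern: reserved word
Type: KEYWORD


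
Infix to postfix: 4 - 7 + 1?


Left to right (same or higher precedence on left)
Postfix: 4 7 - 1 +


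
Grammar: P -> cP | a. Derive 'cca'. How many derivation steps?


Derivation: P => cP => ccP => cca
Steps: 3


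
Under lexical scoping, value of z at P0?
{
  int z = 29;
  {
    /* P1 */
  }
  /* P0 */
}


z declared in the same block as P0
z = 29


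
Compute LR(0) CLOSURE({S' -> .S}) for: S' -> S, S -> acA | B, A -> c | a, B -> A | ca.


Start: S' -> .S
For each item with dot before a nonterminal B, add B -> .γ for every B-production
Closure: [S' -> .S, S -> .acA, S -> .B, B -> .A, B -> .ca, A -> .c, A -> .a]


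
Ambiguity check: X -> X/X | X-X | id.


'id/id-id' has two parse trees (no precedence encoded between / and -)
Ambiguous


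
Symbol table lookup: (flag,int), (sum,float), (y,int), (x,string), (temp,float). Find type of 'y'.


Lookup 'y' → type int


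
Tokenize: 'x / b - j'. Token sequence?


Scan left to right, longest-match per lexeme
Tokens: ID(x), OP(/), ID(b), OP(-), ID(j)


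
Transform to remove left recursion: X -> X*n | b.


Left-recursive alternatives: X*n; non-recursive: b
Introduce X': X -> bX', X' -> *nX' | ε


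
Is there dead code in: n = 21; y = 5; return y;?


n is assigned but never read
Dead: 'n = 21'


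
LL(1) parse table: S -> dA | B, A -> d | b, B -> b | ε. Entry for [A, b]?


For [A, b]: 'b' ∈ FIRST(b)
Entry: A -> b


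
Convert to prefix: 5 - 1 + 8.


left-to-right (same/higher precedence on left): tree is (+ (- 5 1) 8)
Prefix: + - 5 1 8


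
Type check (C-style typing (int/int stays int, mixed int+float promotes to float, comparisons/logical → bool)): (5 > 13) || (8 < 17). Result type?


Operand types: bool || bool
Rule: logical operators take bool operands and yield bool
Result type: bool


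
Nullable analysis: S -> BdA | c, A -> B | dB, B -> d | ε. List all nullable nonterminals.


A nonterminal is nullable iff some alternative derives ε (directly, or every symbol in it is nullable)
Nullable: {A, B}


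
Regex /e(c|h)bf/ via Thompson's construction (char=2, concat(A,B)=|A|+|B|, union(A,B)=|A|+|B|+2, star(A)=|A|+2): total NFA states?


Syntax tree has 5 char leaf(s), 1 union(s), 0 star(s)
chars contribute 5×2 = 10; each union adds +2; each star adds +2
Total: 10 + 2 + 0 = 12 states


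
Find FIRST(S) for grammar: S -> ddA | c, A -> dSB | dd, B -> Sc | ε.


Per alternative of S: FIRST(ddA) = {d}; FIRST(c) = {c}
FIRST(S) = {c, d}


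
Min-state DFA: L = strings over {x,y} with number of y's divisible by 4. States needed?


Track (count of y) mod 4: states 0..3, accept at 0
Minimal DFA: 4 states


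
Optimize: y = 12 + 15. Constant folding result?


12 + 15 = 27 at compile time
Optimized: y = 27


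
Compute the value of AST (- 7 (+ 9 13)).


Evaluate inner: (+ 9 13) = 22
Evaluate root: (- 7 22) = -15
Result: -15


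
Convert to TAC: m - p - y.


Break into single-operator statements:
t1 = m - p
t2 = t1 - y


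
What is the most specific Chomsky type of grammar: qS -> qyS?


LHS has context (more than one symbol) and |LHS| ≤ |RHS|
Classification: Type 1 (Context-Sensitive)


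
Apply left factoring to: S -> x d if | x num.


Common prefix: 'x'
Factored: S -> x S', S' -> d if | num


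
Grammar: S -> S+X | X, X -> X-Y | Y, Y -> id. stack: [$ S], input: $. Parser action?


start symbol S on stack, input exhausted
Action: accept


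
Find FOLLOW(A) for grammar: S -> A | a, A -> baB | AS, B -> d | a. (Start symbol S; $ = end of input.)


$ ∈ FOLLOW(S). For each A -> αBβ: add FIRST(β)\{ε} to FOLLOW(B); if β nullable, add FOLLOW(A).
FOLLOW(A) = {$, a, b}


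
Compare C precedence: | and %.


'%' is multiplicative (level 10); '|' is bitwise OR (level 3)
Higher level binds tighter
'%' has higher precedence than '|'


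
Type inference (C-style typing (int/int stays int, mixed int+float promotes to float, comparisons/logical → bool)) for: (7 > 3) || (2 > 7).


Operand types: bool || bool
Rule: logical operators take bool operands and yield bool
Result type: bool


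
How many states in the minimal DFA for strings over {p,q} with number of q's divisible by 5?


Track (count of q) mod 5: states 0..4, accept at 0
Minimal DFA: 5 states


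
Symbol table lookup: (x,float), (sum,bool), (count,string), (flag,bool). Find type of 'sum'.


Lookup 'sum' → type bool


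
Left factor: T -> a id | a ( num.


Common prefix: 'a'
Factored: T -> a T', T' -> id | ( num


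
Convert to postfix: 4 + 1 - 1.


Left to right (same or higher precedence on left)
Postfix: 4 1 + 1 -


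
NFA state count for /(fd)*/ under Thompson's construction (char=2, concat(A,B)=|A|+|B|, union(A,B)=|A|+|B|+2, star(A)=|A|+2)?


Syntax tree has 2 char leaf(s), 0 union(s), 1 star(s)
chars contribute 2×2 = 4; each union adds +2; each star adds +2
Total: 4 + 0 + 2 = 6 states


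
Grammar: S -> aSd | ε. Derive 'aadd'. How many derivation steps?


Derivation: S => aSd => aaSdd => aadd
Steps: 3


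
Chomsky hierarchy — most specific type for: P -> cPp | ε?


Single nonterminal LHS, but c^n p^n is not regular
Classification: Type 2 (Context-Free)


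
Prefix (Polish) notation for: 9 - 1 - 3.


left-to-right (same/higher precedence on left): tree is (- (- 9 1) 3)
Prefix: - - 9 1 3


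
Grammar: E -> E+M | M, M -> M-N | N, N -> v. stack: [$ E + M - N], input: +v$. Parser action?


handle 'M-N' on top
Action: reduce (M -> M-N)


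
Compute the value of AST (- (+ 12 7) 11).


Evaluate inner: (+ 12 7) = 19
Evaluate root: (- 19 11) = 8
Result: 8


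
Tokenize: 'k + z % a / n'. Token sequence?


Scan left to right, longest-match per lexeme
Tokens: ID(k), OP(+), ID(z), OP(%), ID(a), OP(/), ID(n)


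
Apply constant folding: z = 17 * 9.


17 * 9 = 153 at compile time
Optimized: z = 153


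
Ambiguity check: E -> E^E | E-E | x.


'x^x-x' has two parse trees (no precedence encoded between ^ and -)
Ambiguous


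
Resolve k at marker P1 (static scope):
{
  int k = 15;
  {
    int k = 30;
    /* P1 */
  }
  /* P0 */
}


k declared in the same block as P1
k = 30


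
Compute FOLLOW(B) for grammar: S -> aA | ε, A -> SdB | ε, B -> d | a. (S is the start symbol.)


$ ∈ FOLLOW(S). For each A -> αBβ: add FIRST(β)\{ε} to FOLLOW(B); if β nullable, add FOLLOW(A).
FOLLOW(B) = {$, d}


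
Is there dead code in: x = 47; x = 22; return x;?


first assignment to x is overwritten before any read
Dead: 'x = 47'


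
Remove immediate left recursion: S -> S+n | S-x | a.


Left-recursive alternatives: S+n, S-x; non-recursive: a
Introduce S': S -> aS', S' -> +nS' | -xS' | ε


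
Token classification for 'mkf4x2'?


Pattern: letter/underscore followed by alphanumerics, not a keyword
Type: IDENTIFIER


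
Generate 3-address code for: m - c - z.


Break into single-operator statements:
t1 = m - c
t2 = t1 - z


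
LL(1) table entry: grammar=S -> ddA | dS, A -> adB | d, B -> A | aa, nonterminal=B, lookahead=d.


For [B, d]: 'd' ∈ FIRST(A)
Entry: B -> A


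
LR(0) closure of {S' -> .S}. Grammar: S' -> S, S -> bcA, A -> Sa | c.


Start: S' -> .S
For each item with dot before a nonterminal B, add B -> .γ for every B-production
Closure: [S' -> .S, S -> .bcA]


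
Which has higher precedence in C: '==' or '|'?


'==' is equality (level 6); '|' is bitwise OR (level 3)
Higher level binds tighter
'==' has higher precedence than '|'


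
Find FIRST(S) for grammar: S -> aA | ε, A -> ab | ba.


Per alternative of S: FIRST(aA) = {a}; FIRST(ε) = {ε}
FIRST(S) = {a, ε}


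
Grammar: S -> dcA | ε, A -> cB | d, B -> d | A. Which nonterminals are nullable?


A nonterminal is nullable iff some alternative derives ε (directly, or every symbol in it is nullable)
Nullable: {S}


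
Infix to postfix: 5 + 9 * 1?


* has higher precedence, evaluate 9*1 first
Postfix: 5 9 1 * +


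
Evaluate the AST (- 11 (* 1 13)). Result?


Evaluate inner: (* 1 13) = 13
Evaluate root: (- 11 13) = -2
Result: -2


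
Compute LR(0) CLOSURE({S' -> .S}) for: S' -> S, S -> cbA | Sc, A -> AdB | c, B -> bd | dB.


Start: S' -> .S
For each item with dot before a nonterminal B, add B -> .γ for every B-production
Closure: [S' -> .S, S -> .cbA, S -> .Sc]


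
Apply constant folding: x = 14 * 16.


14 * 16 = 224 at compile time
Optimized: x = 224


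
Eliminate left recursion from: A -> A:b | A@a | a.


Left-recursive alternatives: A:b, A@a; non-recursive: a
Introduce A': A -> aA', A' -> :bA' | @aA' | ε


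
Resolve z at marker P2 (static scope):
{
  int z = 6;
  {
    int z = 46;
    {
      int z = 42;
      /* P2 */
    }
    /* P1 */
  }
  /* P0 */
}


z declared in the same block as P2
z = 42


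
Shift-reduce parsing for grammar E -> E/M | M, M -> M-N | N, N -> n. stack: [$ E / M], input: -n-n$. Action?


'-' can extend M; shift to build M -> M-N
Action: shift


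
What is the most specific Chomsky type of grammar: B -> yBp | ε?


Single nonterminal LHS, but y^n p^n is not regular
Classification: Type 2 (Context-Free)


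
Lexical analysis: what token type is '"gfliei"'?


Pattern: double-quoted sequence
Type: STRING_LITERAL


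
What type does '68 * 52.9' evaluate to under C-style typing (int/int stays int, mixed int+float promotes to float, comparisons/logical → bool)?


Operand types: int * float
Rule: mixed int/float promotes to float; int/int stays int
Result type: float


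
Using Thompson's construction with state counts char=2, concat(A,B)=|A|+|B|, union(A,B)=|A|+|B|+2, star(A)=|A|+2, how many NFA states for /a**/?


Syntax tree has 1 char leaf(s), 0 union(s), 2 star(s)
chars contribute 1×2 = 2; each union adds +2; each star adds +2
Total: 2 + 0 + 4 = 6 states


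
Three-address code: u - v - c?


Break into single-operator statements:
t1 = u - v
t2 = t1 - c


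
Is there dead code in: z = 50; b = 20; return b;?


z is assigned but never read
Dead: 'z = 50'


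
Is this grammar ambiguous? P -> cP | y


right-linear, alternatives start with distinct terminals 'c' vs 'y': unique leftmost derivation
Unambiguous


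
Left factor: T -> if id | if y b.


Common prefix: 'if'
Factored: T -> if T', T' -> id | y b


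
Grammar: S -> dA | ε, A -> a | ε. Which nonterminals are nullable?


A nonterminal is nullable iff some alternative derives ε (directly, or every symbol in it is nullable)
Nullable: {A, S}


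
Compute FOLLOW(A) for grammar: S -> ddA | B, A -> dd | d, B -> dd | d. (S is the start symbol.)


$ ∈ FOLLOW(S). For each A -> αBβ: add FIRST(β)\{ε} to FOLLOW(B); if β nullable, add FOLLOW(A).
FOLLOW(A) = {$}


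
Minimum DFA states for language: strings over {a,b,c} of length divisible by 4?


Track length mod 4: states 0..3, accept at 0
Minimal DFA: 4 states


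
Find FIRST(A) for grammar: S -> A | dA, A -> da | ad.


Per alternative of A: FIRST(da) = {d}; FIRST(ad) = {a}
FIRST(A) = {a, d}


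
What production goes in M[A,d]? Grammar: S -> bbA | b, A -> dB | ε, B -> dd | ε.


For [A, d]: 'd' ∈ FIRST(dB)
Entry: A -> dB


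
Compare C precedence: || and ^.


'^' is bitwise XOR (level 4); '||' is logical OR (level 1)
Higher level binds tighter
'^' has higher precedence than '||'


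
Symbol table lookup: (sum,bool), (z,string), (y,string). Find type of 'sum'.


Lookup 'sum' → type bool


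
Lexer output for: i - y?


Scan left to right, longest-match per lexeme
Tokens: ID(i), OP(-), ID(y)


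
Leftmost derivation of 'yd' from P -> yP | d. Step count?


Derivation: P => yP => yd
Steps: 2


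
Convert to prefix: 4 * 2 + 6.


left-to-right (same/higher precedence on left): tree is (+ (* 4 2) 6)
Prefix: + * 4 2 6


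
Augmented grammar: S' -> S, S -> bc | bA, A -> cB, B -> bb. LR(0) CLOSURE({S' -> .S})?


Start: S' -> .S
For each item with dot before a nonterminal B, add B -> .γ for every B-production
Closure: [S' -> .S, S -> .bc, S -> .bA]


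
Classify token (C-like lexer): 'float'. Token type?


Pattern: reserved word
Type: KEYWORD


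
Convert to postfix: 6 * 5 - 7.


Left to right (same or higher precedence on left)
Postfix: 6 5 * 7 -


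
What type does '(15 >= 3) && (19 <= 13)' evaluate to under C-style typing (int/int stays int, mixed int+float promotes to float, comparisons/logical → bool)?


Operand types: bool && bool
Rule: logical operators take bool operands and yield bool
Result type: bool


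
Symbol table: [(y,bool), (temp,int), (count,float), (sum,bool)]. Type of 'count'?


Lookup 'count' → type float


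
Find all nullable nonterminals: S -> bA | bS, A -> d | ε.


A nonterminal is nullable iff some alternative derives ε (directly, or every symbol in it is nullable)
Nullable: {A}


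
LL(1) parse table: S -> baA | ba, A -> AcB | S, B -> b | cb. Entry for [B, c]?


For [B, c]: 'c' ∈ FIRST(cb)
Entry: B -> cb


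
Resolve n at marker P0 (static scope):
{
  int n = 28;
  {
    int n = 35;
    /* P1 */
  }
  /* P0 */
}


n declared in the same block as P0
n = 28


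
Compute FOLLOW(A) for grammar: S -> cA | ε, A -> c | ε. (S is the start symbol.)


$ ∈ FOLLOW(S). For each A -> αBβ: add FIRST(β)\{ε} to FOLLOW(B); if β nullable, add FOLLOW(A).
FOLLOW(A) = {$}


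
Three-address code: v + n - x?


Break into single-operator statements:
t1 = v + n
t2 = t1 - x


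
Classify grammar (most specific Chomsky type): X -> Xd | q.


Left-linear: every RHS is a terminal or one nonterminal followed by a terminal
Classification: Type 3 (Regular)


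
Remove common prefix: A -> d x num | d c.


Common prefix: 'd'
Factored: A -> d A', A' -> x num | c


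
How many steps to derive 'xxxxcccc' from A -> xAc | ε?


Derivation: A => xAc => xxAcc => xxxAccc => xxxxAcccc => xxxxcccc
Steps: 5


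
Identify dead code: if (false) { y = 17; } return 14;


condition is constant false, so the whole block is unreachable
Dead: 'if (false) { y = 17; }'


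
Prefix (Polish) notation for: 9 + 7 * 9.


'*' binds tighter: tree is (+ 9 (* 7 9))
Prefix: + 9 * 7 9


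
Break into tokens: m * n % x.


Scan left to right, longest-match per lexeme
Tokens: ID(m), OP(*), ID(n), OP(%), ID(x)


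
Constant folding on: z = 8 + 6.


8 + 6 = 14 at compile time
Optimized: z = 14


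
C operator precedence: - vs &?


'-' is additive (level 9); '&' is bitwise AND (level 5)
Higher level binds tighter
'-' has higher precedence than '&'


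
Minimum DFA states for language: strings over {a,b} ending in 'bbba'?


Track the longest suffix of input matching a prefix of 'bbba': 5 classes (prefixes of length 0..4)
Minimal DFA: 5 states


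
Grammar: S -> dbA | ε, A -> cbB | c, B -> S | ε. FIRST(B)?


Per alternative of B: FIRST(S) = {d, ε}; FIRST(ε) = {ε}
FIRST(B) = {d, ε}


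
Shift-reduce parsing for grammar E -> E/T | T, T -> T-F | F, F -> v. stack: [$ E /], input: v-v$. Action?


no handle ('E/' is not any RHS); shift 'v'
Action: shift


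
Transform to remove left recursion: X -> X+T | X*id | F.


Left-recursive alternatives: X+T, X*id; non-recursive: F
Introduce X': X -> FX', X' -> +TX' | *idX' | ε


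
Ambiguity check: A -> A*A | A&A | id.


'id*id&id' has two parse trees (no precedence encoded between * and &)
Ambiguous


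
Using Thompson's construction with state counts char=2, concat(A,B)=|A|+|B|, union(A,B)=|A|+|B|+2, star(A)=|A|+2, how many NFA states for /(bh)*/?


Syntax tree has 2 char leaf(s), 0 union(s), 1 star(s)
chars contribute 2×2 = 4; each union adds +2; each star adds +2
Total: 4 + 0 + 2 = 6 states


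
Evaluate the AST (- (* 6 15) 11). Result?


Evaluate inner: (* 6 15) = 90
Evaluate root: (- 90 11) = 79
Result: 79


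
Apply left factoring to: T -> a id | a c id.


Common prefix: 'a'
Factored: T -> a T', T' -> id | c id


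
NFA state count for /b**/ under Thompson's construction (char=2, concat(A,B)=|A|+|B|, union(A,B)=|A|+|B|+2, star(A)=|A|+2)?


Syntax tree has 1 char leaf(s), 0 union(s), 2 star(s)
chars contribute 1×2 = 2; each union adds +2; each star adds +2
Total: 2 + 0 + 4 = 6 states


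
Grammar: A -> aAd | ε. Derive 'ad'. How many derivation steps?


Derivation: A => aAd => ad
Steps: 2


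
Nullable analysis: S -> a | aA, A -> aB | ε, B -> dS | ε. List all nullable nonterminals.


A nonterminal is nullable iff some alternative derives ε (directly, or every symbol in it is nullable)
Nullable: {A, B}


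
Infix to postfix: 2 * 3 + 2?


Left to right (same or higher precedence on left)
Postfix: 2 3 * 2 +


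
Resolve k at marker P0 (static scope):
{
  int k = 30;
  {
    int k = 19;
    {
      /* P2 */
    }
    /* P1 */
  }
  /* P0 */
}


k declared in the same block as P0
k = 30


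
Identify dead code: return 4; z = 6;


statement follows a return and is unreachable
Dead: 'z = 6'


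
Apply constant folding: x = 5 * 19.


5 * 19 = 95 at compile time
Optimized: x = 95


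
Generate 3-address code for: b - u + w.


Break into single-operator statements:
t1 = b - u
t2 = t1 + w


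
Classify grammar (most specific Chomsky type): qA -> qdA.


LHS has context (more than one symbol) and |LHS| ≤ |RHS|
Classification: Type 1 (Context-Sensitive)


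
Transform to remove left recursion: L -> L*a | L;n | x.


Left-recursive alternatives: L*a, L;n; non-recursive: x
Introduce L': L -> xL', L' -> *aL' | ;nL' | ε


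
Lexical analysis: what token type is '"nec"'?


Pattern: double-quoted sequence
Type: STRING_LITERAL


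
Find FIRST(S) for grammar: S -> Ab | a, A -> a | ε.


Per alternative of S: FIRST(Ab) = {a, b}; FIRST(a) = {a}
FIRST(S) = {a, b}


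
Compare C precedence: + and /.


'/' is multiplicative (level 10); '+' is additive (level 9)
Higher level binds tighter
'/' has higher precedence than '+'


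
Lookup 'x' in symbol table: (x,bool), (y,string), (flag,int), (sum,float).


Lookup 'x' → type bool


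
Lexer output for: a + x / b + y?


Scan left to right, longest-match per lexeme
Tokens: ID(a), OP(+), ID(x), OP(/), ID(b), OP(+), ID(y)


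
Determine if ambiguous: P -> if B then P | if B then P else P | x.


dangling else: 'if B then if B then x else x' parses two ways
Ambiguous


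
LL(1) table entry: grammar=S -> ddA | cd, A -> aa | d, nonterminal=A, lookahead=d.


For [A, d]: 'd' ∈ FIRST(d)
Entry: A -> d


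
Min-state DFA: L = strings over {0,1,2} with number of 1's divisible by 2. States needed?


Track (count of 1) mod 2: states 0..1, accept at 0
Minimal DFA: 2 states


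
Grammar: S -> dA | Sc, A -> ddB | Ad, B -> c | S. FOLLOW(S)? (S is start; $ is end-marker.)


$ ∈ FOLLOW(S). For each A -> αBβ: add FIRST(β)\{ε} to FOLLOW(B); if β nullable, add FOLLOW(A).
FOLLOW(S) = {$, c, d}


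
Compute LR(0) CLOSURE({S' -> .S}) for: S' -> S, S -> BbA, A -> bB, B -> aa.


Start: S' -> .S
For each item with dot before a nonterminal B, add B -> .γ for every B-production
Closure: [S' -> .S, S -> .BbA, B -> .aa]


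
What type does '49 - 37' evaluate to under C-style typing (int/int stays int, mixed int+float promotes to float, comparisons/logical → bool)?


Operand types: int - int
Rule: mixed int/float promotes to float; int/int stays int
Result type: int


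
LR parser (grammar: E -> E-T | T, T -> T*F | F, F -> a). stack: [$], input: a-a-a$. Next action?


no handle on stack; shift 'a'
Action: shift


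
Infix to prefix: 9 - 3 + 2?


left-to-right (same/higher precedence on left): tree is (+ (- 9 3) 2)
Prefix: + - 9 3 2


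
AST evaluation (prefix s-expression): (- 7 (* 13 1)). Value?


Evaluate inner: (* 13 1) = 13
Evaluate root: (- 7 13) = -6
Result: -6


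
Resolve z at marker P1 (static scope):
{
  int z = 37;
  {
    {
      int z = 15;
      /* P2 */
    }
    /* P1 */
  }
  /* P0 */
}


P1's block does not declare z; resolves to the enclosing declaration at depth 0
z = 37


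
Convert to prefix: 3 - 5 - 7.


left-to-right (same/higher precedence on left): tree is (- (- 3 5) 7)
Prefix: - - 3 5 7


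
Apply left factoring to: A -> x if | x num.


Common prefix: 'x'
Factored: A -> x A', A' -> if | num


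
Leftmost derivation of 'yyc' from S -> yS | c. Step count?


Derivation: S => yS => yyS => yyc
Steps: 3


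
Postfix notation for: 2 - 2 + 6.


Left to right (same or higher precedence on left)
Postfix: 2 2 - 6 +


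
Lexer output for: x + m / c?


Scan left to right, longest-match per lexeme
Tokens: ID(x), OP(+), ID(m), OP(/), ID(c)


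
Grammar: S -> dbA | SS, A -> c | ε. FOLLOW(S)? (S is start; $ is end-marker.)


$ ∈ FOLLOW(S). For each A -> αBβ: add FIRST(β)\{ε} to FOLLOW(B); if β nullable, add FOLLOW(A).
FOLLOW(S) = {$, d}


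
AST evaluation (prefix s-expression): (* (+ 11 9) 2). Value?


Evaluate inner: (+ 11 9) = 20
Evaluate root: (* 20 2) = 40
Result: 40


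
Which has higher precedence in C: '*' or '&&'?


'*' is multiplicative (level 10); '&&' is logical AND (level 2)
Higher level binds tighter
'*' has higher precedence than '&&'


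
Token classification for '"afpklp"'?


Pattern: double-quoted sequence
Type: STRING_LITERAL


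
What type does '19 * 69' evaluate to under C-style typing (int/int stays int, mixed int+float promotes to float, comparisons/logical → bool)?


Operand types: int * int
Rule: mixed int/float promotes to float; int/int stays int
Result type: int


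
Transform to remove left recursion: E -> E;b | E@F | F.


Left-recursive alternatives: E;b, E@F; non-recursive: F
Introduce E': E -> FE', E' -> ;bE' | @FE' | ε


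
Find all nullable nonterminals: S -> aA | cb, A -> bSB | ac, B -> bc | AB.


A nonterminal is nullable iff some alternative derives ε (directly, or every symbol in it is nullable)
Nullable: {}


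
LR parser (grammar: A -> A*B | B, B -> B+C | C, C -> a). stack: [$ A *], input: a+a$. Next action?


no handle ('A*' is not any RHS); shift 'a'
Action: shift


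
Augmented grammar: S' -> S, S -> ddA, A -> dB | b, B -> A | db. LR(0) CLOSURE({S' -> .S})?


Start: S' -> .S
For each item with dot before a nonterminal B, add B -> .γ for every B-production
Closure: [S' -> .S, S -> .ddA]


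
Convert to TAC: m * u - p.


Break into single-operator statements:
t1 = m * u
t2 = t1 - p


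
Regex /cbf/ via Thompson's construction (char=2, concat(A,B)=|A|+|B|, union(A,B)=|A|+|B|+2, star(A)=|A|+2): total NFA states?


Syntax tree has 3 char leaf(s), 0 union(s), 0 star(s)
chars contribute 3×2 = 6; each union adds +2; each star adds +2
Total: 6 + 0 + 0 = 6 states


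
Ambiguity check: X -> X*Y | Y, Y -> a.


precedence layered via separate nonterminal Y: deterministic
Unambiguous
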